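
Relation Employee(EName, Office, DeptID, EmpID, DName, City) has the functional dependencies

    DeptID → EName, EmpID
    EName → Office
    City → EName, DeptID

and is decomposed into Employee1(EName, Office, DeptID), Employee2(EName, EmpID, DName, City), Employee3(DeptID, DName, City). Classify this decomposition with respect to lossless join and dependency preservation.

Lossless test (chase): Rows 1 and 3 agree on DeptID; apply DeptID→EName, EmpID and equate their EName, EmpID entries. Rows 1 and 2 agree on EName; apply EName→Office and equate their Office entries. Rows 1 and 3 agree on EName; apply EName→Office and equate their Office entries. Rows 2 and 3 agree on City; apply City→EName, DeptID and equate their EName, DeptID entries. Rows 1 and 2 agree on DeptID; apply DeptID→EName, EmpID and equate their EName, EmpID entries. Row 2 is now all distinguished symbols — the join is lossless.
Dependency preservation: the restricted closure of {DeptID} across the fragments never reaches {EName, EmpID}, so DeptID → EName, EmpID cannot be enforced without a join — not preserved.

lossless but not dependency-preserving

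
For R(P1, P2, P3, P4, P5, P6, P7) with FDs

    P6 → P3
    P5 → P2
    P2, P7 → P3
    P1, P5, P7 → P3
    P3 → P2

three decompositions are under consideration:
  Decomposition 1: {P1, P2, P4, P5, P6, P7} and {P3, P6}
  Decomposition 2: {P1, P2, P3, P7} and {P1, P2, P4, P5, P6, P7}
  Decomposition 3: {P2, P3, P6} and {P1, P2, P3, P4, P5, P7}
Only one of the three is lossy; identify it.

Decomposition 1: common = {P6}, closure = {P2, P3, P6} → lossless.
Decomposition 2: common = {P1, P2, P7}, closure = {P1, P2, P3, P7} → lossless.
Decomposition 3: common = {P2, P3}, closure = {P2, P3} → lossy.

Decomposition 3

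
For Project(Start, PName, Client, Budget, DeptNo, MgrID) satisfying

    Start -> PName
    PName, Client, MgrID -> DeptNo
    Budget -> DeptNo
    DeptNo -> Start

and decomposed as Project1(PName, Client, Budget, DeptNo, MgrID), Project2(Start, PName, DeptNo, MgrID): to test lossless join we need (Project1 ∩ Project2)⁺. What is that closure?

Start, PName, DeptNo, MgrID

Project1 ∩ Project2 = {PName, DeptNo, MgrID}.
DeptNo → Start applies, adding Start
Closure: {Start, PName, DeptNo, MgrID}.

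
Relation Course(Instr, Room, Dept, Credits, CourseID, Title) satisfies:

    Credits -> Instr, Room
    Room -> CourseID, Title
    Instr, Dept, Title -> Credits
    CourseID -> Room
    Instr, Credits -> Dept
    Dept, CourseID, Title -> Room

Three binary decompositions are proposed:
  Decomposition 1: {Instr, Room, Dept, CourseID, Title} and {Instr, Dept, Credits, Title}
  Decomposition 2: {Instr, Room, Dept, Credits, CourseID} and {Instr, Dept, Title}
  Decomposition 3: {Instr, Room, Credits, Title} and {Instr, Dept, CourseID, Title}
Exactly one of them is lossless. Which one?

Decomposition 1: common = {Instr, Dept, Title}, closure = {Instr, Room, Dept, Credits, CourseID, Title} → lossless.
Decomposition 2: common = {Instr, Dept}, closure = {Instr, Dept} → lossy.
Decomposition 3: common = {Instr, Title}, closure = {Instr, Title} → lossy.

Decomposition 1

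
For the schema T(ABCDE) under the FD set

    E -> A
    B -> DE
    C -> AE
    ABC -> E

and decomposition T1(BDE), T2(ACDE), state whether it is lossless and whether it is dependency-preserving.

lossy but dependency-preserving

Lossless test: (DE)⁺ = {ADE}, which is a superkey of neither fragment — lossy.
Dependency preservation: ABC → E is not contained in any single fragment, but the restricted closure of its left-hand side across the fragments still reaches the right-hand side; the remaining FDs each lie inside some fragment. All dependencies are preserved.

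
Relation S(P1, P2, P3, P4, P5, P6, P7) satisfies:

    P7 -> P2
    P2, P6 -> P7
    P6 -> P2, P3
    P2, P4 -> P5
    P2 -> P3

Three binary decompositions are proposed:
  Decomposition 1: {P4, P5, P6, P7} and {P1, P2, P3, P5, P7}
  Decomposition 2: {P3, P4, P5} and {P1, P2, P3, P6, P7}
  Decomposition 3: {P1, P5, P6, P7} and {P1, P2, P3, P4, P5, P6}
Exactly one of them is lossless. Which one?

Decomposition 1: common = {P5, P7}, closure = {P2, P3, P5, P7} → lossy.
Decomposition 2: common = {P3}, closure = {P3} → lossy.
Decomposition 3: common = {P1, P5, P6}, closure = {P1, P2, P3, P5, P6, P7} → lossless.

Decomposition 3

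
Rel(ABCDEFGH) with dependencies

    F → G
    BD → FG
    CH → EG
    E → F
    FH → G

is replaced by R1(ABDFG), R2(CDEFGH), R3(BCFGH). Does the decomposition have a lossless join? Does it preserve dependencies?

lossy but dependency-preserving

Lossless test (chase): Rows 2 and 3 agree on CH; apply CH→EG and equate their EG entries. No row becomes fully distinguished — the join is lossy.
Dependency preservation: every FD's attributes lie within a single fragment, so each can be enforced locally — preserved.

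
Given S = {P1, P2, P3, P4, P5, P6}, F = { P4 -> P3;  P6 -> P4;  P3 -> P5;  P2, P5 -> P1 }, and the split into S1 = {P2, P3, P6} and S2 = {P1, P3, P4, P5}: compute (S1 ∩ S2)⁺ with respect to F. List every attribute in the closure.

P3, P5

S1 ∩ S2 = {P3}.
P3 → P5 applies, adding P5
Closure: {P3, P5}.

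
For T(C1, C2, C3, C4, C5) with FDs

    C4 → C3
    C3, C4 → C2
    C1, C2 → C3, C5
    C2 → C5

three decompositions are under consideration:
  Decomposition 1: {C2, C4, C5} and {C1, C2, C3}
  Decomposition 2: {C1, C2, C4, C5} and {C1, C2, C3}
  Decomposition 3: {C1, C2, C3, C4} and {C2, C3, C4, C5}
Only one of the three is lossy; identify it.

Decomposition 1: common = {C2}, closure = {C2, C5} → lossy.
Decomposition 2: common = {C1, C2}, closure = {C1, C2, C3, C5} → lossless.
Decomposition 3: common = {C2, C3, C4}, closure = {C2, C3, C4, C5} → lossless.

Decomposition 1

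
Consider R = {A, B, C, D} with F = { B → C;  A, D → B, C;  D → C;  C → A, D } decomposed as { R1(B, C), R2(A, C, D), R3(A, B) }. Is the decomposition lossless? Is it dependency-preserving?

lossless and dependency-preserving

Lossless test (chase): Rows 1 and 3 agree on B; apply B→C and equate their C entries. Rows 1 and 2 agree on C; apply C→A, D and equate their A, D entries. Rows 1 and 3 agree on C; apply C→A, D and equate their A, D entries. Rows 1 and 2 agree on A, D; apply A, D→B, C and equate their B, C entries. Row 1 is now all distinguished symbols — the join is lossless.
Dependency preservation: A, D → B, C is not contained in any single fragment, but the restricted closure of its left-hand side across the fragments still reaches the right-hand side; the remaining FDs each lie inside some fragment. All dependencies are preserved.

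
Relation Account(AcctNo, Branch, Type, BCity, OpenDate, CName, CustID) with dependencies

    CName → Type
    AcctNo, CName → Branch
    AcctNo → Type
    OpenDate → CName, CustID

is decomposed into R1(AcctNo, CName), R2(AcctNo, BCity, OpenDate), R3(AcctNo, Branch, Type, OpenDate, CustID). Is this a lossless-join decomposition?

Chase test. Columns are AcctNo, Branch, Type, BCity, OpenDate, CName, CustID; row i has aⱼ where attribute j ∈ Ri, else bᵢⱼ.
Initial tableau (one row per fragment):
  row 1: a1 b12 b13 b14 b15 a6 b17
  row 2: a1 b22 b23 a4 a5 b26 b27
  row 3: a1 a2 a3 b34 a5 b36 a7
Rows 1 and 2 agree on AcctNo; apply AcctNo→Type and equate their Type entries.
Rows 1 and 3 agree on AcctNo; apply AcctNo→Type and equate their Type entries.
Rows 2 and 3 agree on OpenDate; apply OpenDate→CName, CustID and equate their CName, CustID entries.
Rows 2 and 3 agree on AcctNo, CName; apply AcctNo, CName→Branch and equate their Branch entries.
No row becomes fully distinguished — the join is lossy.

No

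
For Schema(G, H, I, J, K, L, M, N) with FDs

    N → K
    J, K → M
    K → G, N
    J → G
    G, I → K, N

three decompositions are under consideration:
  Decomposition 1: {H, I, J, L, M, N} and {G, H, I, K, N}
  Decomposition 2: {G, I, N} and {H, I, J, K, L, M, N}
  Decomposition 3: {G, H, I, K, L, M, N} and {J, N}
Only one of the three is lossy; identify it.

Decomposition 3

Decomposition 1: common = {H, I, N}, closure = {G, H, I, K, N} → lossless.
Decomposition 2: common = {I, N}, closure = {G, I, K, N} → lossless.
Decomposition 3: common = {N}, closure = {G, K, N} → lossy.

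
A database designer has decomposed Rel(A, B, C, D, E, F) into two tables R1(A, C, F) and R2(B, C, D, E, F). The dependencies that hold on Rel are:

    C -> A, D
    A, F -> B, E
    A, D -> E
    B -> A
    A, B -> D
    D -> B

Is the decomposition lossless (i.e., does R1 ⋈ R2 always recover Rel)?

Yes

Common attributes: R1 ∩ R2 = {C, F}.
Closure of {C, F}: C → A, D applies, adding A, D; A, F → B, E applies, adding B, E. So (C, F)⁺ = {A, B, C, D, E, F}.
This closure contains every attribute of R1, so R1 ∩ R2 → R1. The join is lossless.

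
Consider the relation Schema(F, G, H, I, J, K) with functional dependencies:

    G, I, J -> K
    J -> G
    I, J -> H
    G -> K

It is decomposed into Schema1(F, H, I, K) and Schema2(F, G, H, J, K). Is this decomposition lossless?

Common attributes: Schema1 ∩ Schema2 = {F, H, K}.
No dependency enlarges {F, H, K}, so (F, H, K)⁺ = {F, H, K}.
The closure contains neither all of Schema1 = {F, H, I, K} nor all of Schema2 = {F, G, H, J, K}, so the common attributes are not a superkey of either fragment. The join is lossy.

No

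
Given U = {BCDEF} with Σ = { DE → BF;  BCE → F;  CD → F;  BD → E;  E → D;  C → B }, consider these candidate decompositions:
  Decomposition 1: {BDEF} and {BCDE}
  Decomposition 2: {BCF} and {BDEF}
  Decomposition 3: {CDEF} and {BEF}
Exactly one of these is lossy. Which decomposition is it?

Decomposition 1: common = {BDE}, closure = {BDEF} → lossless.
Decomposition 2: common = {BF}, closure = {BF} → lossy.
Decomposition 3: common = {EF}, closure = {BDEF} → lossless.

Decomposition 2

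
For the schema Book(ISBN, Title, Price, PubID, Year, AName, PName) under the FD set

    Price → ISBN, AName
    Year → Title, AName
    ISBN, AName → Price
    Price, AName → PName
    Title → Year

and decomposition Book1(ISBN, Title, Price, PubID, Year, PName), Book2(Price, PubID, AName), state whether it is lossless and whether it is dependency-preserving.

Lossless test: (Price, PubID)⁺ = {ISBN, Price, PubID, AName, PName}, which contains all of one fragment — lossless.
Dependency preservation: the restricted closure of {Year} across the fragments never reaches {Title, AName}, so Year → Title, AName cannot be enforced without a join — not preserved.

lossless but not dependency-preserving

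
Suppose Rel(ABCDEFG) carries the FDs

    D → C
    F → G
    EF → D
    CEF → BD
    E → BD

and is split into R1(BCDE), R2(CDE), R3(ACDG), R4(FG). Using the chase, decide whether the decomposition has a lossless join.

Chase test. Columns are ABCDEFG; row i has aⱼ where attribute j ∈ Ri, else bᵢⱼ.
Initial tableau (one row per fragment):
  row 1: b11 a2 a3 a4 a5 b16 b17
  row 2: b21 b22 a3 a4 a5 b26 b27
  row 3: a1 b32 a3 a4 b35 b36 a7
  row 4: b41 b42 b43 b44 b45 a6 a7
Rows 1 and 2 agree on E; apply E→BD and equate their BD entries.
No row becomes fully distinguished — the join is lossy.

No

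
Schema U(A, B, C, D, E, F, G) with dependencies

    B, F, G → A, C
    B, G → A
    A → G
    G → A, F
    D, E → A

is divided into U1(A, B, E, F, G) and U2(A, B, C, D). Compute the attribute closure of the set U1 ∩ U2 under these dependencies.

U1 ∩ U2 = {A, B}.
A → G applies, adding G
G → A, F applies, adding F
B, F, G → A, C applies, adding C
Closure: {A, B, C, F, G}.

A, B, C, F, G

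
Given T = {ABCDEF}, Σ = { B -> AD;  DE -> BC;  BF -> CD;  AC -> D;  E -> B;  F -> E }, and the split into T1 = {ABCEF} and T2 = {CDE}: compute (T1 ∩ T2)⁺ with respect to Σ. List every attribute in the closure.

ABCDE

T1 ∩ T2 = {CE}.
E → B applies, adding B
B → AD applies, adding AD
Closure: {ABCDE}.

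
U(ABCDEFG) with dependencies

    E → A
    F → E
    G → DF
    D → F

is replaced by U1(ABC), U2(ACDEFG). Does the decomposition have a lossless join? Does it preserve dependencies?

Lossless test: (AC)⁺ = {AC}, which is a superkey of neither fragment — lossy.
Dependency preservation: every FD's attributes lie within a single fragment, so each can be enforced locally — preserved.

lossy but dependency-preserving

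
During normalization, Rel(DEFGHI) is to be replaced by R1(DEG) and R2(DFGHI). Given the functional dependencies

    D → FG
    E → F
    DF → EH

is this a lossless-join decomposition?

Common attributes: R1 ∩ R2 = {DG}.
Closure of {DG}: D → FG applies, adding F; DF → EH applies, adding EH. So (DG)⁺ = {DEFGH}.
This closure contains every attribute of R1, so R1 ∩ R2 → R1. The join is lossless.

Yes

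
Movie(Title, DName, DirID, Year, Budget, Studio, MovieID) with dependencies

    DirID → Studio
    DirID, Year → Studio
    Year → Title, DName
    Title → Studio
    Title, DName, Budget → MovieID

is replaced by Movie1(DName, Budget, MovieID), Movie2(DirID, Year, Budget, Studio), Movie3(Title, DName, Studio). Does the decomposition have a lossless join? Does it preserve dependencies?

Lossless test (chase): applying each FD to every pair of rows produces no changes in the tableau, so no row becomes fully distinguished — the join is lossy.
Dependency preservation: the restricted closure of {Year} across the fragments never reaches {Title, DName}, so Year → Title, DName cannot be enforced without a join — not preserved.

lossy and not dependency-preserving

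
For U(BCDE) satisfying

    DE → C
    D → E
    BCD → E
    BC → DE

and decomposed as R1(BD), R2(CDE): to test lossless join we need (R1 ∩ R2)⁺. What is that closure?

R1 ∩ R2 = {D}.
D → E applies, adding E
DE → C applies, adding C
Closure: {CDE}.

CDE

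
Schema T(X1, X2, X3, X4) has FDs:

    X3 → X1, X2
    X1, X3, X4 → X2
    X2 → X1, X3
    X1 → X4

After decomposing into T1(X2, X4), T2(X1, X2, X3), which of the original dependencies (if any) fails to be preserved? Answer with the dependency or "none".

Check X1 → X4: no single fragment contains all of {X1, X4}, and the restricted closure of {X1} across the fragments never reaches {X4}.
X3 → X1, X2 is preserved.
X1, X3, X4 → X2 is preserved.
X2 → X1, X3 is preserved.

X1 → X4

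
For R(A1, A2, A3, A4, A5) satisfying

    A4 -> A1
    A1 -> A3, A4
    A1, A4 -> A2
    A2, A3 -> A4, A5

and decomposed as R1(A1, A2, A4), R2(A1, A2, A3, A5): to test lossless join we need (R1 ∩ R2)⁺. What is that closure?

A1, A2, A3, A4, A5

R1 ∩ R2 = {A1, A2}.
A1 → A3, A4 applies, adding A3, A4
A2, A3 → A4, A5 applies, adding A5
Closure: {A1, A2, A3, A4, A5}.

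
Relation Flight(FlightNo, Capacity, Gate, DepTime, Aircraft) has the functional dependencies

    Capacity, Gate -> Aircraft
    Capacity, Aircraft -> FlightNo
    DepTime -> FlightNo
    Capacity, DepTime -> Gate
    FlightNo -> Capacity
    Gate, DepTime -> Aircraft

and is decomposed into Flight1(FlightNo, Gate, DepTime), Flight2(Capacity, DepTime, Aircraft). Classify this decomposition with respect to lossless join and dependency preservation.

Lossless test: (DepTime)⁺ = {FlightNo, Capacity, Gate, DepTime, Aircraft}, which contains all of one fragment — lossless.
Dependency preservation: the restricted closure of {Capacity, Gate} across the fragments never reaches {Aircraft}, so Capacity, Gate → Aircraft cannot be enforced without a join — not preserved.

lossless but not dependency-preserving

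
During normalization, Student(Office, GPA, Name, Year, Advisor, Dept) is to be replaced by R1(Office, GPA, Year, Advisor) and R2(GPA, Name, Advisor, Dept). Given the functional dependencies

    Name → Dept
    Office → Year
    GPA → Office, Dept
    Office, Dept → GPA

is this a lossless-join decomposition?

Yes

Common attributes: R1 ∩ R2 = {GPA, Advisor}.
Closure of {GPA, Advisor}: GPA → Office, Dept applies, adding Office, Dept; Office → Year applies, adding Year. So (GPA, Advisor)⁺ = {Office, GPA, Year, Advisor, Dept}.
This closure contains every attribute of R1, so R1 ∩ R2 → R1. The join is lossless.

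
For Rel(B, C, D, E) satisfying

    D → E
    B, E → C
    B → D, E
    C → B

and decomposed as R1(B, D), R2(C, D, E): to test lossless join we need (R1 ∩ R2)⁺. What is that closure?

R1 ∩ R2 = {D}.
D → E applies, adding E
Closure: {D, E}.

D, E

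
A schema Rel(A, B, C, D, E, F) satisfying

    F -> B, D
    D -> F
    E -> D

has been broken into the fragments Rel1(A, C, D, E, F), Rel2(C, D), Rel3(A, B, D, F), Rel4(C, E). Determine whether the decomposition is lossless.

Chase test. Columns are A, B, C, D, E, F; row i has aⱼ where attribute j ∈ Reli, else bᵢⱼ.
Initial tableau (one row per fragment):
  row 1: a1 b12 a3 a4 a5 a6
  row 2: b21 b22 a3 a4 b25 b26
  row 3: a1 a2 b33 a4 b35 a6
  row 4: b41 b42 a3 b44 a5 b46
Rows 1 and 3 agree on F; apply F→B, D and equate their B, D entries.
Rows 1 and 2 agree on D; apply D→F and equate their F entries.
Rows 1 and 4 agree on E; apply E→D and equate their D entries.
Rows 1 and 2 agree on F; apply F→B, D and equate their B, D entries.
Rows 1 and 4 agree on D; apply D→F and equate their F entries.
Rows 1 and 4 agree on F; apply F→B, D and equate their B, D entries.
Row 1 is now all distinguished symbols — the join is lossless.

Yes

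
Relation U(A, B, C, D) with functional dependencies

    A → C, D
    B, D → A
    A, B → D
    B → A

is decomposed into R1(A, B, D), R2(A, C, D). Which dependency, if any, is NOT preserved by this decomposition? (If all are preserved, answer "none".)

A → C, D lies within R2.
B, D → A lies within R1.
A, B → D lies within R1.
B → A lies within R1.
Every dependency is enforceable on the fragments, so the decomposition is dependency-preserving.

none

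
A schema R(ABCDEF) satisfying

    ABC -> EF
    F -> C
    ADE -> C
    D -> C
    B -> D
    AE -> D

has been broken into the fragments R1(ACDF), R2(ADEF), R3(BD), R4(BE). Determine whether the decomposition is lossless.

No

Chase test. Columns are ABCDEF; row i has aⱼ where attribute j ∈ Ri, else bᵢⱼ.
Initial tableau (one row per fragment):
  row 1: a1 b12 a3 a4 b15 a6
  row 2: a1 b22 b23 a4 a5 a6
  row 3: b31 a2 b33 a4 b35 b36
  row 4: b41 a2 b43 b44 a5 b46
Rows 1 and 2 agree on F; apply F→C and equate their C entries.
Rows 1 and 3 agree on D; apply D→C and equate their C entries.
Rows 3 and 4 agree on B; apply B→D and equate their D entries.
Rows 1 and 4 agree on D; apply D→C and equate their C entries.
No row becomes fully distinguished — the join is lossy.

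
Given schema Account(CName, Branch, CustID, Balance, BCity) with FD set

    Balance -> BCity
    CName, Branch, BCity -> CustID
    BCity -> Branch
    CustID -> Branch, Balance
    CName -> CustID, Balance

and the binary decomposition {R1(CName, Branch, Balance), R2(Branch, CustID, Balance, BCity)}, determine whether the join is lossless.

Common attributes: R1 ∩ R2 = {Branch, Balance}.
Closure of {Branch, Balance}: Balance → BCity applies, adding BCity. So (Branch, Balance)⁺ = {Branch, Balance, BCity}.
The closure contains neither all of R1 = {CName, Branch, Balance} nor all of R2 = {Branch, CustID, Balance, BCity}, so the common attributes are not a superkey of either fragment. The join is lossy.

No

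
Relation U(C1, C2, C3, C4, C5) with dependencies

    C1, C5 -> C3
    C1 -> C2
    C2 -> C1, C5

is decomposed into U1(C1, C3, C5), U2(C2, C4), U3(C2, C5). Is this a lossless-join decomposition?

Chase test. Columns are C1, C2, C3, C4, C5; row i has aⱼ where attribute j ∈ Ui, else bᵢⱼ.
Initial tableau (one row per fragment):
  row 1: a1 b12 a3 b14 a5
  row 2: b21 a2 b23 a4 b25
  row 3: b31 a2 b33 b34 a5
Rows 2 and 3 agree on C2; apply C2→C1, C5 and equate their C1, C5 entries.
Rows 2 and 3 agree on C1, C5; apply C1, C5→C3 and equate their C3 entries.
No row becomes fully distinguished — the join is lossy.

No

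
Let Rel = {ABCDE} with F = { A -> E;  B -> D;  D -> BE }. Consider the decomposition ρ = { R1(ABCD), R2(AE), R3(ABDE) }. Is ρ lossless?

Chase test. Columns are ABCDE; row i has aⱼ where attribute j ∈ Ri, else bᵢⱼ.
Initial tableau (one row per fragment):
  row 1: a1 a2 a3 a4 b15
  row 2: a1 b22 b23 b24 a5
  row 3: a1 a2 b33 a4 a5
Rows 1 and 2 agree on A; apply A→E and equate their E entries.
Row 1 is now all distinguished symbols — the join is lossless.

Yes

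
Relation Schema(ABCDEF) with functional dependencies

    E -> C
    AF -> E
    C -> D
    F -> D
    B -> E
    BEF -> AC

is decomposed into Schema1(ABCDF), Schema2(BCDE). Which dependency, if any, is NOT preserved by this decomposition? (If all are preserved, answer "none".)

Check AF → E: no single fragment contains all of {AEF}, and the restricted closure of {AF} across the fragments never reaches {E}.
E → C is preserved.
C → D is preserved.
F → D is preserved.
B → E is preserved.
BEF → AC is preserved.

AF -> E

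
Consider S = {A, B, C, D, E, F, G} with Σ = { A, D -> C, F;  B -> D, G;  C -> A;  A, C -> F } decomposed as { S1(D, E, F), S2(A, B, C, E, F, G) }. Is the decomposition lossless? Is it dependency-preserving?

Lossless test: (E, F)⁺ = {E, F}, which is a superkey of neither fragment — lossy.
Dependency preservation: the restricted closure of {A, D} across the fragments never reaches {C, F}, so A, D → C, F cannot be enforced without a join — not preserved.

lossy and not dependency-preserving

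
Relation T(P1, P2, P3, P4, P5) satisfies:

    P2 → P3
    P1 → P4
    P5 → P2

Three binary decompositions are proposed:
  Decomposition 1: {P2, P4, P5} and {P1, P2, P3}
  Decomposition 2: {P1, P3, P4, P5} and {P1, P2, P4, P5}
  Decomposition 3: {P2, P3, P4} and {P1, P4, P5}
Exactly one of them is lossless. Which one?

Decomposition 2

Decomposition 1: common = {P2}, closure = {P2, P3} → lossy.
Decomposition 2: common = {P1, P4, P5}, closure = {P1, P2, P3, P4, P5} → lossless.
Decomposition 3: common = {P4}, closure = {P4} → lossy.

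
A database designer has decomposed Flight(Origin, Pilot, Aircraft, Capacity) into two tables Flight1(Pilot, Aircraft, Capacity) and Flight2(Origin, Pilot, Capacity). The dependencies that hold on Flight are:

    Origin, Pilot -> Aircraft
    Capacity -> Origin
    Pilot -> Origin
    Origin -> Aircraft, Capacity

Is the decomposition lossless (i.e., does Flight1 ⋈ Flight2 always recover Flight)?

Common attributes: Flight1 ∩ Flight2 = {Pilot, Capacity}.
Closure of {Pilot, Capacity}: Capacity → Origin applies, adding Origin; Origin → Aircraft, Capacity applies, adding Aircraft. So (Pilot, Capacity)⁺ = {Origin, Pilot, Aircraft, Capacity}.
This closure contains every attribute of Flight1, so Flight1 ∩ Flight2 → Flight1. The join is lossless.

Yes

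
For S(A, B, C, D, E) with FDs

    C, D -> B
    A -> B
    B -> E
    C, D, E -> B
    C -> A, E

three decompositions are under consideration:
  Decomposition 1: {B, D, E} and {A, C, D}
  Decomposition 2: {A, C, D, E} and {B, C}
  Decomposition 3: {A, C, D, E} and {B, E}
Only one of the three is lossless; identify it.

Decomposition 2

Decomposition 1: common = {D}, closure = {D} → lossy.
Decomposition 2: common = {C}, closure = {A, B, C, E} → lossless.
Decomposition 3: common = {E}, closure = {E} → lossy.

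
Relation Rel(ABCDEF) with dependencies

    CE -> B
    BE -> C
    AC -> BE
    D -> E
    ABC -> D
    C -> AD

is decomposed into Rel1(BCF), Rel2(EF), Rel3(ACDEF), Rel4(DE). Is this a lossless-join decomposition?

Yes

Chase test. Columns are ABCDEF; row i has aⱼ where attribute j ∈ Reli, else bᵢⱼ.
Initial tableau (one row per fragment):
  row 1: b11 a2 a3 b14 b15 a6
  row 2: b21 b22 b23 b24 a5 a6
  row 3: a1 b32 a3 a4 a5 a6
  row 4: b41 b42 b43 a4 a5 b46
Rows 1 and 3 agree on C; apply C→AD and equate their AD entries.
Rows 1 and 3 agree on AC; apply AC→BE and equate their BE entries.
Row 1 is now all distinguished symbols — the join is lossless.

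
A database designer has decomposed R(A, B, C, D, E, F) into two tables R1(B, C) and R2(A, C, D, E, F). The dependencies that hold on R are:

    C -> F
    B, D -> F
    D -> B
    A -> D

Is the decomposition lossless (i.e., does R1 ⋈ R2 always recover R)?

No

Common attributes: R1 ∩ R2 = {C}.
Closure of {C}: C → F applies, adding F. So (C)⁺ = {C, F}.
The closure contains neither all of R1 = {B, C} nor all of R2 = {A, C, D, E, F}, so the common attributes are not a superkey of either fragment. The join is lossy.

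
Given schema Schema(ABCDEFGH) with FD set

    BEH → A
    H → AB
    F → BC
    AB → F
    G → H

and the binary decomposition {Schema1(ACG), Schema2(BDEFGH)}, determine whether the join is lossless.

Common attributes: Schema1 ∩ Schema2 = {G}.
Closure of {G}: G → H applies, adding H; H → AB applies, adding AB; AB → F applies, adding F; F → BC applies, adding C. So (G)⁺ = {ABCFGH}.
This closure contains every attribute of Schema1, so Schema1 ∩ Schema2 → Schema1. The join is lossless.

Yes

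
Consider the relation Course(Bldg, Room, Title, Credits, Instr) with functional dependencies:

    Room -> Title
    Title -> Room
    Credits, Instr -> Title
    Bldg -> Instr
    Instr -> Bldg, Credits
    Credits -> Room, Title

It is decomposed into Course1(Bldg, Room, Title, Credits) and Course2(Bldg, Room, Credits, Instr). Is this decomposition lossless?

Common attributes: Course1 ∩ Course2 = {Bldg, Room, Credits}.
Closure of {Bldg, Room, Credits}: Room → Title applies, adding Title; Bldg → Instr applies, adding Instr. So (Bldg, Room, Credits)⁺ = {Bldg, Room, Title, Credits, Instr}.
This closure contains every attribute of Course1, so Course1 ∩ Course2 → Course1. The join is lossless.

Yes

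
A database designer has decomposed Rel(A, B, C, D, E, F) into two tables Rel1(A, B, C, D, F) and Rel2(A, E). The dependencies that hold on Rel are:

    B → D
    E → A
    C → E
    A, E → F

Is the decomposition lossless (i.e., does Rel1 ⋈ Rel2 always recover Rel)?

No

Common attributes: Rel1 ∩ Rel2 = {A}.
No dependency enlarges {A}, so (A)⁺ = {A}.
The closure contains neither all of Rel1 = {A, B, C, D, F} nor all of Rel2 = {A, E}, so the common attributes are not a superkey of either fragment. The join is lossy.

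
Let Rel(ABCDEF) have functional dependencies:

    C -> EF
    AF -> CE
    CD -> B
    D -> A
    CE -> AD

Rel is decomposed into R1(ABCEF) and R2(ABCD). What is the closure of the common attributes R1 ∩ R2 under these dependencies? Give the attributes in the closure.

ABCDEF

R1 ∩ R2 = {ABC}.
C → EF applies, adding EF
CE → AD applies, adding D
Closure: {ABCDEF}.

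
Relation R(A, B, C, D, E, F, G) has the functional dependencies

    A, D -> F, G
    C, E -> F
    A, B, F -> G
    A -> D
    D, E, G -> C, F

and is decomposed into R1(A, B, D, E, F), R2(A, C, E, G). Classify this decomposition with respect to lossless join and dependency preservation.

lossless but not dependency-preserving

Lossless test: (A, E)⁺ = {A, C, D, E, F, G}, which contains all of one fragment — lossless.
Dependency preservation: the restricted closure of {C, E} across the fragments never reaches {F}, so C, E → F cannot be enforced without a join — not preserved.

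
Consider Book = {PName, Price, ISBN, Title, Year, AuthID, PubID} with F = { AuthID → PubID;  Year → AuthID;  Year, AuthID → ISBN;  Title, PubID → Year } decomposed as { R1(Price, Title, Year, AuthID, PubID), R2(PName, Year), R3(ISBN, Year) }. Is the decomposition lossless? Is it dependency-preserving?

lossy but dependency-preserving

Lossless test (chase): Rows 1 and 2 agree on Year; apply Year→AuthID and equate their AuthID entries. Rows 1 and 3 agree on Year; apply Year→AuthID and equate their AuthID entries. Rows 1 and 2 agree on Year, AuthID; apply Year, AuthID→ISBN and equate their ISBN entries. Rows 1 and 3 agree on Year, AuthID; apply Year, AuthID→ISBN and equate their ISBN entries. Rows 1 and 2 agree on AuthID; apply AuthID→PubID and equate their PubID entries. Rows 1 and 3 agree on AuthID; apply AuthID→PubID and equate their PubID entries. No row becomes fully distinguished — the join is lossy.
Dependency preservation: Year, AuthID → ISBN is not contained in any single fragment, but the restricted closure of its left-hand side across the fragments still reaches the right-hand side; the remaining FDs each lie inside some fragment. All dependencies are preserved.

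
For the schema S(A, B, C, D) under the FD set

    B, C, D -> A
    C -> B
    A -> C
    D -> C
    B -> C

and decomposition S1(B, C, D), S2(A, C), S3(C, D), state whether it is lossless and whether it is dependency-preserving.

Lossless test (chase): Rows 1 and 2 agree on C; apply C→B and equate their B entries. Rows 1 and 3 agree on C; apply C→B and equate their B entries. Rows 1 and 3 agree on B, C, D; apply B, C, D→A and equate their A entries. No row becomes fully distinguished — the join is lossy.
Dependency preservation: the restricted closure of {B, C, D} across the fragments never reaches {A}, so B, C, D → A cannot be enforced without a join — not preserved.

lossy and not dependency-preserving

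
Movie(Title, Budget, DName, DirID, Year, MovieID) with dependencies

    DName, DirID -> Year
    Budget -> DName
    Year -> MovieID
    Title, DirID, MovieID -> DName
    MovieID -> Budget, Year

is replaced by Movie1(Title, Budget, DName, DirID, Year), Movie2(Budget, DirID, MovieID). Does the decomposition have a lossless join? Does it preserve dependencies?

Lossless test: (Budget, DirID)⁺ = {Budget, DName, DirID, Year, MovieID}, which contains all of one fragment — lossless.
Dependency preservation: the restricted closure of {Year} across the fragments never reaches {MovieID}, so Year → MovieID cannot be enforced without a join — not preserved.

lossless but not dependency-preserving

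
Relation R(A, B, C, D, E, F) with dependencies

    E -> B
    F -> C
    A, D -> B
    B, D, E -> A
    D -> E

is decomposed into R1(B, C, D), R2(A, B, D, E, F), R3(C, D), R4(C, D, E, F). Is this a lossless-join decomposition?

Chase test. Columns are A, B, C, D, E, F; row i has aⱼ where attribute j ∈ Ri, else bᵢⱼ.
Initial tableau (one row per fragment):
  row 1: b11 a2 a3 a4 b15 b16
  row 2: a1 a2 b23 a4 a5 a6
  row 3: b31 b32 a3 a4 b35 b36
  row 4: b41 b42 a3 a4 a5 a6
Rows 2 and 4 agree on E; apply E→B and equate their B entries.
Rows 2 and 4 agree on F; apply F→C and equate their C entries.
Rows 2 and 4 agree on B, D, E; apply B, D, E→A and equate their A entries.
Rows 1 and 2 agree on D; apply D→E and equate their E entries.
Rows 1 and 3 agree on D; apply D→E and equate their E entries.
Rows 1 and 3 agree on E; apply E→B and equate their B entries.
Rows 1 and 2 agree on B, D, E; apply B, D, E→A and equate their A entries.
Rows 1 and 3 agree on B, D, E; apply B, D, E→A and equate their A entries.
Row 2 is now all distinguished symbols — the join is lossless.

Yes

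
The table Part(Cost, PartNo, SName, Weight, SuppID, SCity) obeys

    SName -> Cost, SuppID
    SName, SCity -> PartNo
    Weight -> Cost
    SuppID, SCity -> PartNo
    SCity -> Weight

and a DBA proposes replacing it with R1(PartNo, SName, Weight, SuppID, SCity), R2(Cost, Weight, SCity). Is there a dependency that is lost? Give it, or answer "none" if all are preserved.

Check SName → Cost, SuppID: no single fragment contains all of {Cost, SName, SuppID}, and the restricted closure of {SName} across the fragments never reaches {Cost, SuppID}.
SName, SCity → PartNo is preserved.
Weight → Cost is preserved.
SuppID, SCity → PartNo is preserved.
SCity → Weight is preserved.

SName -> Cost, SuppID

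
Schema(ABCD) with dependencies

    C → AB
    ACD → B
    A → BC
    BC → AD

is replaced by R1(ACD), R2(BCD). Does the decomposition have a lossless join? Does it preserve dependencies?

Lossless test: (CD)⁺ = {ABCD}, which contains all of one fragment — lossless.
Dependency preservation: C → AB; ACD → B; A → BC; BC → AD are not contained in any single fragment, but the restricted closure of each left-hand side across the fragments still reaches the right-hand side; the remaining FDs each lie inside some fragment. All dependencies are preserved.

lossless and dependency-preserving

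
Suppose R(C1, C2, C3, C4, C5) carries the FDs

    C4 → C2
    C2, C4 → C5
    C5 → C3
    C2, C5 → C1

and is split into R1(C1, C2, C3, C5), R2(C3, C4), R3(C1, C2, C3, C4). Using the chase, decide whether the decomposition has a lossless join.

No

Chase test. Columns are C1, C2, C3, C4, C5; row i has aⱼ where attribute j ∈ Ri, else bᵢⱼ.
Initial tableau (one row per fragment):
  row 1: a1 a2 a3 b14 a5
  row 2: b21 b22 a3 a4 b25
  row 3: a1 a2 a3 a4 b35
Rows 2 and 3 agree on C4; apply C4→C2 and equate their C2 entries.
Rows 2 and 3 agree on C2, C4; apply C2, C4→C5 and equate their C5 entries.
Rows 2 and 3 agree on C2, C5; apply C2, C5→C1 and equate their C1 entries.
No row becomes fully distinguished — the join is lossy.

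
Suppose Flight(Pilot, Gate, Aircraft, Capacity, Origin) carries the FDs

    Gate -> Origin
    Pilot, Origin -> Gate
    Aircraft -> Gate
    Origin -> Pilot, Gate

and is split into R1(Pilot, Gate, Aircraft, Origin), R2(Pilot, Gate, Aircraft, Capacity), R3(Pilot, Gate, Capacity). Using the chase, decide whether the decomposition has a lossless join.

Yes

Chase test. Columns are Pilot, Gate, Aircraft, Capacity, Origin; row i has aⱼ where attribute j ∈ Ri, else bᵢⱼ.
Initial tableau (one row per fragment):
  row 1: a1 a2 a3 b14 a5
  row 2: a1 a2 a3 a4 b25
  row 3: a1 a2 b33 a4 b35
Rows 1 and 2 agree on Gate; apply Gate→Origin and equate their Origin entries.
Rows 1 and 3 agree on Gate; apply Gate→Origin and equate their Origin entries.
Row 2 is now all distinguished symbols — the join is lossless.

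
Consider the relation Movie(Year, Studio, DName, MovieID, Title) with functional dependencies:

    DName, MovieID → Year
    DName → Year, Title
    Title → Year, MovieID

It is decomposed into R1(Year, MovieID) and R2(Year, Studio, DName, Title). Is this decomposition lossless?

No

Common attributes: R1 ∩ R2 = {Year}.
No dependency enlarges {Year}, so (Year)⁺ = {Year}.
The closure contains neither all of R1 = {Year, MovieID} nor all of R2 = {Year, Studio, DName, Title}, so the common attributes are not a superkey of either fragment. The join is lossy.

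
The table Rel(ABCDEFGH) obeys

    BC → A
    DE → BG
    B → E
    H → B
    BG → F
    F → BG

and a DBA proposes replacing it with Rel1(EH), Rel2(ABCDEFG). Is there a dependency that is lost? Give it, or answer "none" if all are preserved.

H → B

Check H → B: no single fragment contains all of {BH}, and the restricted closure of {H} across the fragments never reaches {B}.
BC → A is preserved.
DE → BG is preserved.
B → E is preserved.
BG → F is preserved.
F → BG is preserved.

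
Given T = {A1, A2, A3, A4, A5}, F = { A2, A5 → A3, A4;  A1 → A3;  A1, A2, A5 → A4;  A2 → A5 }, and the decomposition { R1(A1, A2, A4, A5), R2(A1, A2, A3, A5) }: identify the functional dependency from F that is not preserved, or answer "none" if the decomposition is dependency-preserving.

A2, A5 → A3, A4: restricted closure across fragments reaches A3, A4.
A1 → A3 lies within R2.
A1, A2, A5 → A4 lies within R1.
A2 → A5 lies within R1.
Every dependency is enforceable on the fragments, so the decomposition is dependency-preserving.

none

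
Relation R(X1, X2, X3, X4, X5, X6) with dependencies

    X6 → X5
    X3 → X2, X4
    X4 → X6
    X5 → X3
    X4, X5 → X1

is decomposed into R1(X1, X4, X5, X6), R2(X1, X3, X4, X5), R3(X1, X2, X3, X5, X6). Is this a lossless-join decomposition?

Chase test. Columns are X1, X2, X3, X4, X5, X6; row i has aⱼ where attribute j ∈ Ri, else bᵢⱼ.
Initial tableau (one row per fragment):
  row 1: a1 b12 b13 a4 a5 a6
  row 2: a1 b22 a3 a4 a5 b26
  row 3: a1 a2 a3 b34 a5 a6
Rows 2 and 3 agree on X3; apply X3→X2, X4 and equate their X2, X4 entries.
Rows 1 and 2 agree on X4; apply X4→X6 and equate their X6 entries.
Rows 1 and 2 agree on X5; apply X5→X3 and equate their X3 entries.
Rows 1 and 2 agree on X3; apply X3→X2, X4 and equate their X2, X4 entries.
Row 1 is now all distinguished symbols — the join is lossless.

Yes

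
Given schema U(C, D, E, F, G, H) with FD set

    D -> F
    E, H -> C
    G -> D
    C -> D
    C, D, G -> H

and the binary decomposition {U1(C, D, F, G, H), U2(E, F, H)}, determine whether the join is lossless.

Common attributes: U1 ∩ U2 = {F, H}.
No dependency enlarges {F, H}, so (F, H)⁺ = {F, H}.
The closure contains neither all of U1 = {C, D, F, G, H} nor all of U2 = {E, F, H}, so the common attributes are not a superkey of either fragment. The join is lossy.

No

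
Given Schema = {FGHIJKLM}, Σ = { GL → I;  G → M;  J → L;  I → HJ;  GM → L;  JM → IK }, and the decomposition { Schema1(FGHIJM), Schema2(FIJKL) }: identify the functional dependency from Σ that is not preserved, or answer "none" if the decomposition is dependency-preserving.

Check JM → IK: no single fragment contains all of {IJKM}, and the restricted closure of {JM} across the fragments never reaches {IK}.
GL → I is preserved.
G → M is preserved.
J → L is preserved.
I → HJ is preserved.
GM → L is preserved.

JM → IK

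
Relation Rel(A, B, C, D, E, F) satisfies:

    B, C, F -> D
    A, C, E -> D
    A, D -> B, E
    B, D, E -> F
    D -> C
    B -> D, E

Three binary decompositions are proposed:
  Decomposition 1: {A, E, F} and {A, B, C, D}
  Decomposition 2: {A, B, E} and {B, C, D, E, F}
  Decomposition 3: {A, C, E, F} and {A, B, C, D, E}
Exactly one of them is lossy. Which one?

Decomposition 1

Decomposition 1: common = {A}, closure = {A} → lossy.
Decomposition 2: common = {B, E}, closure = {B, C, D, E, F} → lossless.
Decomposition 3: common = {A, C, E}, closure = {A, B, C, D, E, F} → lossless.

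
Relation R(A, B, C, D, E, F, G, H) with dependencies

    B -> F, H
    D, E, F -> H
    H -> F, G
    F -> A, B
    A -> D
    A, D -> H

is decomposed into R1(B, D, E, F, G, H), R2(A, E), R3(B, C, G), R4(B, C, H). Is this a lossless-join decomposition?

Chase test. Columns are A, B, C, D, E, F, G, H; row i has aⱼ where attribute j ∈ Ri, else bᵢⱼ.
Initial tableau (one row per fragment):
  row 1: b11 a2 b13 a4 a5 a6 a7 a8
  row 2: a1 b22 b23 b24 a5 b26 b27 b28
  row 3: b31 a2 a3 b34 b35 b36 a7 b38
  row 4: b41 a2 a3 b44 b45 b46 b47 a8
Rows 1 and 3 agree on B; apply B→F, H and equate their F, H entries.
Rows 1 and 4 agree on B; apply B→F, H and equate their F, H entries.
Rows 1 and 4 agree on H; apply H→F, G and equate their F, G entries.
Rows 1 and 3 agree on F; apply F→A, B and equate their A, B entries.
Rows 1 and 4 agree on F; apply F→A, B and equate their A, B entries.
Rows 1 and 3 agree on A; apply A→D and equate their D entries.
Rows 1 and 4 agree on A; apply A→D and equate their D entries.
No row becomes fully distinguished — the join is lossy.

No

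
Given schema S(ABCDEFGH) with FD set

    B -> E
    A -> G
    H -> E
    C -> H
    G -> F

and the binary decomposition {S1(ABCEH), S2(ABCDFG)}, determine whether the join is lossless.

Common attributes: S1 ∩ S2 = {ABC}.
Closure of {ABC}: B → E applies, adding E; A → G applies, adding G; C → H applies, adding H; G → F applies, adding F. So (ABC)⁺ = {ABCEFGH}.
This closure contains every attribute of S1, so S1 ∩ S2 → S1. The join is lossless.

Yes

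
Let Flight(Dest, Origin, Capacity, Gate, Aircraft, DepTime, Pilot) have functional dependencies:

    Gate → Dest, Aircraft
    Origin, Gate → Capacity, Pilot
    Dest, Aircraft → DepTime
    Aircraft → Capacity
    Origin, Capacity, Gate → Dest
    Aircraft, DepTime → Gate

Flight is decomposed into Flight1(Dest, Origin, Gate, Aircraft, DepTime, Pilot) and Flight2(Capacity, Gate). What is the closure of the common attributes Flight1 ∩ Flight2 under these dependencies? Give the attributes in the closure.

Dest, Capacity, Gate, Aircraft, DepTime

Flight1 ∩ Flight2 = {Gate}.
Gate → Dest, Aircraft applies, adding Dest, Aircraft
Dest, Aircraft → DepTime applies, adding DepTime
Aircraft → Capacity applies, adding Capacity
Closure: {Dest, Capacity, Gate, Aircraft, DepTime}.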